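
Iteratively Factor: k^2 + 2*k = (k)*(k + 2)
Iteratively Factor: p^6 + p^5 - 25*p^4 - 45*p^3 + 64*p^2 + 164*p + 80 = (p + 1)*(p^5 - 25*p^3 - 20*p^2 + 84*p + 80) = (p - 5)*(p + 1)*(p^4 + 5*p^3 - 20*p - 16) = (p - 5)*(p - 2)*(p + 1)*(p^3 + 7*p^2 + 14*p + 8) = (p - 5)*(p - 2)*(p + 1)^2*(p^2 + 6*p + 8) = (p - 5)*(p - 2)*(p + 1)^2*(p + 4)*(p + 2)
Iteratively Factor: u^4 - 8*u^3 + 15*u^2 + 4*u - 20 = (u - 5)*(u^3 - 3*u^2 + 4) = (u - 5)*(u + 1)*(u^2 - 4*u + 4) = (u - 5)*(u - 2)*(u + 1)*(u - 2)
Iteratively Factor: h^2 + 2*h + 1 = (h + 1)*(h + 1)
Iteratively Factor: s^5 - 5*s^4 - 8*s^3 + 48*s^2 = (s + 3)*(s^4 - 8*s^3 + 16*s^2) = (s - 4)*(s + 3)*(s^3 - 4*s^2) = s*(s - 4)*(s + 3)*(s^2 - 4*s) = s^2*(s - 4)*(s + 3)*(s - 4)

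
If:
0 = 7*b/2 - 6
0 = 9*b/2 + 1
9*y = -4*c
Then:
No Solution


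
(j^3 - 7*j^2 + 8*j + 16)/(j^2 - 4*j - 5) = (j^2 - 8*j + 16)/(j - 5)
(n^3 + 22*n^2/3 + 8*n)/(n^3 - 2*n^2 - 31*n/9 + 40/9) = 3*n*(3*n^2 + 22*n + 24)/(9*n^3 - 18*n^2 - 31*n + 40)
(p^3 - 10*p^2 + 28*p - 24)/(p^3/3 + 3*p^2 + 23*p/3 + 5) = 3*(p^3 - 10*p^2 + 28*p - 24)/(p^3 + 9*p^2 + 23*p + 15)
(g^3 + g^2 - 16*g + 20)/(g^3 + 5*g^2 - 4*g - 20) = (g - 2)/(g + 2)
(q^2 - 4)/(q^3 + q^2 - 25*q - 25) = (q^2 - 4)/(q^3 + q^2 - 25*q - 25)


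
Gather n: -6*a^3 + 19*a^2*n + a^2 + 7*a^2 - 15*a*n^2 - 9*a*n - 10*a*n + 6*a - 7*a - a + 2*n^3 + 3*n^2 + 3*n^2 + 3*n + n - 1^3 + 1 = -6*a^3 + 8*a^2 - 2*a + 2*n^3 + n^2*(6 - 15*a) + n*(19*a^2 - 19*a + 4)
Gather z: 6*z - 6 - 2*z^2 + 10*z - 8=-2*z^2 + 16*z - 14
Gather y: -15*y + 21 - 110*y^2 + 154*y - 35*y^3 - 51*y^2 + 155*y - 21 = -35*y^3 - 161*y^2 + 294*y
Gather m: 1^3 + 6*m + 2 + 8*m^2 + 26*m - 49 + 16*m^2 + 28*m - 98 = 24*m^2 + 60*m - 144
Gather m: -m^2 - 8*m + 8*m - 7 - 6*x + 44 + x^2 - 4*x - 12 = -m^2 + x^2 - 10*x + 25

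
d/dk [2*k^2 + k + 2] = 4*k + 1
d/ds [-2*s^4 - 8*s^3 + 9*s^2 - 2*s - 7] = -8*s^3 - 24*s^2 + 18*s - 2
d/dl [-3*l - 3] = -3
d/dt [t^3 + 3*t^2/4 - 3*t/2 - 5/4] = 3*t^2 + 3*t/2 - 3/2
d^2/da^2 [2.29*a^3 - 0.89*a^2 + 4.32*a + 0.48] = 13.74*a - 1.78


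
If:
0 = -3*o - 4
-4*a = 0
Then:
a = 0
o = -4/3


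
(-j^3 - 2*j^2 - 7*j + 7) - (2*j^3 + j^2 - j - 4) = -3*j^3 - 3*j^2 - 6*j + 11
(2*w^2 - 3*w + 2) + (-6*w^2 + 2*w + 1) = -4*w^2 - w + 3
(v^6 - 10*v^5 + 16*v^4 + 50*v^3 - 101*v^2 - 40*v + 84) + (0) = v^6 - 10*v^5 + 16*v^4 + 50*v^3 - 101*v^2 - 40*v + 84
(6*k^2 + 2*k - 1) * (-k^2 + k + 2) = -6*k^4 + 4*k^3 + 15*k^2 + 3*k - 2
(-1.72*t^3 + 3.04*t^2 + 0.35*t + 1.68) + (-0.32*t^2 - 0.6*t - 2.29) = -1.72*t^3 + 2.72*t^2 - 0.25*t - 0.61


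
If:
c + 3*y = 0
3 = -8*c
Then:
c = -3/8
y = 1/8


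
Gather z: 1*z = z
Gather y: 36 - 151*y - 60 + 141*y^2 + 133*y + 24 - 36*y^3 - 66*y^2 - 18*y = -36*y^3 + 75*y^2 - 36*y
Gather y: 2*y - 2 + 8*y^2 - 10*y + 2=8*y^2 - 8*y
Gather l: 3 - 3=0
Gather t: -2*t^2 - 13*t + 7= -2*t^2 - 13*t + 7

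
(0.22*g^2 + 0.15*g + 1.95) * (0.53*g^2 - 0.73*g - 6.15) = 0.1166*g^4 - 0.0811*g^3 - 0.429*g^2 - 2.346*g - 11.9925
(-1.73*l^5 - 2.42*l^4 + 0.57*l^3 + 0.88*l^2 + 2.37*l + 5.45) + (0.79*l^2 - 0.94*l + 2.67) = -1.73*l^5 - 2.42*l^4 + 0.57*l^3 + 1.67*l^2 + 1.43*l + 8.12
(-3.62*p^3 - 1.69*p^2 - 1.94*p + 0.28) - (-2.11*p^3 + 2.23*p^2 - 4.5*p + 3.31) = -1.51*p^3 - 3.92*p^2 + 2.56*p - 3.03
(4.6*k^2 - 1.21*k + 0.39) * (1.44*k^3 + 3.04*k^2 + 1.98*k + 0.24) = 6.624*k^5 + 12.2416*k^4 + 5.9912*k^3 - 0.1062*k^2 + 0.4818*k + 0.0936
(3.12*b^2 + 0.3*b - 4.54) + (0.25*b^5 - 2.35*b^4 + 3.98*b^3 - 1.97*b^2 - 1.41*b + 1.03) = 0.25*b^5 - 2.35*b^4 + 3.98*b^3 + 1.15*b^2 - 1.11*b - 3.51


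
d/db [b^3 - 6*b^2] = 3*b*(b - 4)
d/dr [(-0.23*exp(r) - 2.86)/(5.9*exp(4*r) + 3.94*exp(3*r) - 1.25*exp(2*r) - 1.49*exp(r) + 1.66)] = (4.071*exp(4*r) + 69.3084*exp(3*r) + 33.5177*exp(2*r) - 7.15*exp(r) - 4.6432)*exp(r)/(34.81*exp(8*r) + 46.492*exp(7*r) + 0.7736*exp(6*r) - 27.432*exp(5*r) + 9.4093*exp(4*r) + 16.8058*exp(3*r) - 1.9299*exp(2*r) - 4.9468*exp(r) + 2.7556)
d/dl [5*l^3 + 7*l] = 15*l^2 + 7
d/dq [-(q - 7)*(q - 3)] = 10 - 2*q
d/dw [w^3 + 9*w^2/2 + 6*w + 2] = 3*w^2 + 9*w + 6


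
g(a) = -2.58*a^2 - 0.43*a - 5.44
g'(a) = -5.16*a - 0.43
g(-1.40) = -9.89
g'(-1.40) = 6.79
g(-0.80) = -6.75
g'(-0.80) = 3.70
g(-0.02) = -5.43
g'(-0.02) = -0.33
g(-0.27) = -5.51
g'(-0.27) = 0.96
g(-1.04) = -7.78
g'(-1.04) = 4.94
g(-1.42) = -10.03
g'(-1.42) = 6.90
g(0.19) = -5.61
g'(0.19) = -1.41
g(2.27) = -19.71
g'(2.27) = -12.14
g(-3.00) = -27.37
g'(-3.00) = 15.05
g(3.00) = -29.95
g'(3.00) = -15.91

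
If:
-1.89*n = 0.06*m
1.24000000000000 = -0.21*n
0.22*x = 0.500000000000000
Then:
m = 186.00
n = -5.90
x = 2.27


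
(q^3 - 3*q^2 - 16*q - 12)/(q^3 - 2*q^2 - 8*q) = (q^2 - 5*q - 6)/(q*(q - 4))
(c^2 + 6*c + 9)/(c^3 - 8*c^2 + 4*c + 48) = (c^2 + 6*c + 9)/(c^3 - 8*c^2 + 4*c + 48)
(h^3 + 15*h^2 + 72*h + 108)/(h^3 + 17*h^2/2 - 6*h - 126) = 2*(h + 3)/(2*h - 7)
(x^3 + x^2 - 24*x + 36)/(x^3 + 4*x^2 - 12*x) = (x - 3)/x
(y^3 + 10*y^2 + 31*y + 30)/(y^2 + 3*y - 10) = (y^2 + 5*y + 6)/(y - 2)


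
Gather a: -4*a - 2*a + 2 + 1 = 3 - 6*a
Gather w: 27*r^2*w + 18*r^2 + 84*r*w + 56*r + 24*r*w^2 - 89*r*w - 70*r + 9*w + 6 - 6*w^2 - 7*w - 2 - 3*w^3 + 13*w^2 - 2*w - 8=18*r^2 - 14*r - 3*w^3 + w^2*(24*r + 7) + w*(27*r^2 - 5*r) - 4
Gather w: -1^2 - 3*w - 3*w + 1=-6*w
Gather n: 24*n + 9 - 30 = 24*n - 21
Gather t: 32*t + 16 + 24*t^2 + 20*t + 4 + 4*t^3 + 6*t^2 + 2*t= 4*t^3 + 30*t^2 + 54*t + 20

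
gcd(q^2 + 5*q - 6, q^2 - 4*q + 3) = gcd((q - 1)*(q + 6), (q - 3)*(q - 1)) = q - 1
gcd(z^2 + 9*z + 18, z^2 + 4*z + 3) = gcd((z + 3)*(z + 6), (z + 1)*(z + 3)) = z + 3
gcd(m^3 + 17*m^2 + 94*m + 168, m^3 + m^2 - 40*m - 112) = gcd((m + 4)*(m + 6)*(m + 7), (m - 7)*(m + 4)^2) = m + 4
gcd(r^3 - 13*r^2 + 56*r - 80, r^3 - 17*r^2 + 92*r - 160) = r^2 - 9*r + 20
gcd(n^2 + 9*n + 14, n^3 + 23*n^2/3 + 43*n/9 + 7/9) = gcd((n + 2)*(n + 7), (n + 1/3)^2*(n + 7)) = n + 7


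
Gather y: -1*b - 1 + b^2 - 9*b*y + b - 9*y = b^2 + y*(-9*b - 9) - 1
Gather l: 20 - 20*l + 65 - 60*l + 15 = 100 - 80*l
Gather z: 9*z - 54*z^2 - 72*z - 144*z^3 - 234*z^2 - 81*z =-144*z^3 - 288*z^2 - 144*z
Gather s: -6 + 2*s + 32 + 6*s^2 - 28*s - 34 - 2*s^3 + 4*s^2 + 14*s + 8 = -2*s^3 + 10*s^2 - 12*s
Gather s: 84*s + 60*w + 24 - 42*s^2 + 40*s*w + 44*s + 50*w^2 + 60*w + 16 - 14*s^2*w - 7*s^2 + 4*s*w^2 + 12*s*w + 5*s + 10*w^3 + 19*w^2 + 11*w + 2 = s^2*(-14*w - 49) + s*(4*w^2 + 52*w + 133) + 10*w^3 + 69*w^2 + 131*w + 42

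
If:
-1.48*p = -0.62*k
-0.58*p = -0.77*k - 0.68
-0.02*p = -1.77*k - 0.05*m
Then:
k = -1.29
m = 45.46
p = -0.54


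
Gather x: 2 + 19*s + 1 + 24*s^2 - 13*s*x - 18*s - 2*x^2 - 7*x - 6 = 24*s^2 + s - 2*x^2 + x*(-13*s - 7) - 3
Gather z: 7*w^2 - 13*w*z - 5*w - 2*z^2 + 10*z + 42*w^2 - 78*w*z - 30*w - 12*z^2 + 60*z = 49*w^2 - 35*w - 14*z^2 + z*(70 - 91*w)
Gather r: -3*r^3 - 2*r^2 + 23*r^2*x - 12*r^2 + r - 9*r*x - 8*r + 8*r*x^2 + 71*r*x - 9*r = -3*r^3 + r^2*(23*x - 14) + r*(8*x^2 + 62*x - 16)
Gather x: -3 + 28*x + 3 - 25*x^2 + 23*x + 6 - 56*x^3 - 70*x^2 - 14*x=-56*x^3 - 95*x^2 + 37*x + 6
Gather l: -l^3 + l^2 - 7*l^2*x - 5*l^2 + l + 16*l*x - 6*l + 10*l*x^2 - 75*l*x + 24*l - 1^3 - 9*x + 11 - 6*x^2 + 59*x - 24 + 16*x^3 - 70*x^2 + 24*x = -l^3 + l^2*(-7*x - 4) + l*(10*x^2 - 59*x + 19) + 16*x^3 - 76*x^2 + 74*x - 14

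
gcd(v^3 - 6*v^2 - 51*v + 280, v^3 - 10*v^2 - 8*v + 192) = v - 8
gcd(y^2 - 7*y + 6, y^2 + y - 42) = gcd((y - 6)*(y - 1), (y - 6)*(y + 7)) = y - 6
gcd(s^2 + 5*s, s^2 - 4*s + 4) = 1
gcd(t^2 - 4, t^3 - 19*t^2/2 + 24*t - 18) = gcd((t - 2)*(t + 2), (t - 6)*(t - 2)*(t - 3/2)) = t - 2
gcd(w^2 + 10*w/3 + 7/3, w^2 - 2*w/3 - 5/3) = w + 1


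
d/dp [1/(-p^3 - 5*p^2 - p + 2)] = (3*p^2 + 10*p + 1)/(p^3 + 5*p^2 + p - 2)^2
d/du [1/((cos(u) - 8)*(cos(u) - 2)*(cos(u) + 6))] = (3*cos(u)^2 - 8*cos(u) - 44)*sin(u)/((cos(u) - 8)^2*(cos(u) - 2)^2*(cos(u) + 6)^2)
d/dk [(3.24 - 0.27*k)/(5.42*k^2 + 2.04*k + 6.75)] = (1.4634*k^2 - 35.1216*k - 8.4321)/(29.3764*k^4 + 22.1136*k^3 + 77.3316*k^2 + 27.54*k + 45.5625)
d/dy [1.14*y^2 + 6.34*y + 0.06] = 2.28*y + 6.34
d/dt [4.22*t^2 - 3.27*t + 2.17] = 8.44*t - 3.27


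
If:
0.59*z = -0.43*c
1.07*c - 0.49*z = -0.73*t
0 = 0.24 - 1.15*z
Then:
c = -0.29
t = 0.56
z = 0.21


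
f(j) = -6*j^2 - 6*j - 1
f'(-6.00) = 66.00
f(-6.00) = -181.00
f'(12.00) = -150.00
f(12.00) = -937.00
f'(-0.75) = 3.00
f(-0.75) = 0.12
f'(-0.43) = -0.84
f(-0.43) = 0.47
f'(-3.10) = 31.20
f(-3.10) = -40.06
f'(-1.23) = 8.76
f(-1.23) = -2.70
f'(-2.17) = 20.04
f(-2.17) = -16.23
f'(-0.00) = -6.00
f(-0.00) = -1.00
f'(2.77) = -39.24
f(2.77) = -63.66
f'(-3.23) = 32.76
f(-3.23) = -44.22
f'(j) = -12*j - 6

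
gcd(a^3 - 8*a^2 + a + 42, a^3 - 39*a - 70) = a^2 - 5*a - 14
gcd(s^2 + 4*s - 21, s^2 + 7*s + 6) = 1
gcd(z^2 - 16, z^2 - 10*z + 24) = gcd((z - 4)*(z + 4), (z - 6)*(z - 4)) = z - 4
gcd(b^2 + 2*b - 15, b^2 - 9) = b - 3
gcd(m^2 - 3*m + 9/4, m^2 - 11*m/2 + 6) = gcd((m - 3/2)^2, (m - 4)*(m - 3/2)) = m - 3/2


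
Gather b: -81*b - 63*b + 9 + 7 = 16 - 144*b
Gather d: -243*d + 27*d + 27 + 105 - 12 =120 - 216*d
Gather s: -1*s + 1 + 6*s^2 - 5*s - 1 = 6*s^2 - 6*s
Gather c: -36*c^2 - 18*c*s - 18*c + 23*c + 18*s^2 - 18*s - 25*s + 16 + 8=-36*c^2 + c*(5 - 18*s) + 18*s^2 - 43*s + 24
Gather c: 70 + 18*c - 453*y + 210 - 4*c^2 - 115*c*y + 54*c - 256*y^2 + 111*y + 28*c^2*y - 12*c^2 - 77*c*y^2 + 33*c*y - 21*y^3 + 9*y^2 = c^2*(28*y - 16) + c*(-77*y^2 - 82*y + 72) - 21*y^3 - 247*y^2 - 342*y + 280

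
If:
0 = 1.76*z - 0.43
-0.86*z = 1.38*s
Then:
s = -0.15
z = 0.24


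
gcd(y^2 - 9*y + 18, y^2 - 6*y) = y - 6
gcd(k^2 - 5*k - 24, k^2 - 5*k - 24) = k^2 - 5*k - 24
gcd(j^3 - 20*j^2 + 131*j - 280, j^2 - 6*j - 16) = j - 8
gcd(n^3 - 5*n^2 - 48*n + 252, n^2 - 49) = n + 7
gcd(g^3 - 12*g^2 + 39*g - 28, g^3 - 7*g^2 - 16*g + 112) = g^2 - 11*g + 28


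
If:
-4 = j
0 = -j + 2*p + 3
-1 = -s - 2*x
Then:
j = -4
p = -7/2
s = 1 - 2*x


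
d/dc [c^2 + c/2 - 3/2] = 2*c + 1/2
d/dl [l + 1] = 1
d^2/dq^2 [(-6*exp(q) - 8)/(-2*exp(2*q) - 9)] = (24*exp(4*q) + 128*exp(3*q) - 648*exp(2*q) - 576*exp(q) + 486)*exp(q)/(8*exp(6*q) + 108*exp(4*q) + 486*exp(2*q) + 729)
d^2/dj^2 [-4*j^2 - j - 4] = -8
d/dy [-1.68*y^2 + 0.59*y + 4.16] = 0.59 - 3.36*y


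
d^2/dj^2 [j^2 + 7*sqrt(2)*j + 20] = 2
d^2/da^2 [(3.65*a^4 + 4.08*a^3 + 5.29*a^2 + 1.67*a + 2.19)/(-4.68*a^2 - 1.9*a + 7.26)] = (-159.88752*a^6 - 194.7348*a^5 + 665.03292*a^4 + 519.784655999999*a^3 - 3337.136928*a^2 - 1747.570464*a - 768.348552)/(102.503232*a^6 + 124.84368*a^5 - 426.349872*a^4 - 380.47652*a^3 + 661.388904*a^2 + 300.43332*a - 382.657176)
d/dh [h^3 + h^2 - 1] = h*(3*h + 2)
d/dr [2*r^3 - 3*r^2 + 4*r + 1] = 6*r^2 - 6*r + 4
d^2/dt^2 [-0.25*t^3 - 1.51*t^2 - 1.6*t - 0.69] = -1.5*t - 3.02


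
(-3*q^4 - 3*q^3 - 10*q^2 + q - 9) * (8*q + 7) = -24*q^5 - 45*q^4 - 101*q^3 - 62*q^2 - 65*q - 63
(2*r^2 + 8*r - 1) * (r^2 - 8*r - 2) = 2*r^4 - 8*r^3 - 69*r^2 - 8*r + 2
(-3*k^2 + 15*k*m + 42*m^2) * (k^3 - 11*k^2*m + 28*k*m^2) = -3*k^5 + 48*k^4*m - 207*k^3*m^2 - 42*k^2*m^3 + 1176*k*m^4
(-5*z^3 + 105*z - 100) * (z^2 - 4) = -5*z^5 + 125*z^3 - 100*z^2 - 420*z + 400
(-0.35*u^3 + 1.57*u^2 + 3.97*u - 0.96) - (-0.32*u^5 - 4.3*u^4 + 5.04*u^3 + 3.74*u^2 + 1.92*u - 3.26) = 0.32*u^5 + 4.3*u^4 - 5.39*u^3 - 2.17*u^2 + 2.05*u + 2.3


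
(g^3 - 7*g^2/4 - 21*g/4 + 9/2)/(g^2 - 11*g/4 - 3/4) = (4*g^2 + 5*g - 6)/(4*g + 1)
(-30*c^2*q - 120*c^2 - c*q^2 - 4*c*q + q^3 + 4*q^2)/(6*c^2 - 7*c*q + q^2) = (5*c*q + 20*c + q^2 + 4*q)/(-c + q)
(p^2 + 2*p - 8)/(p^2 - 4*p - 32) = (p - 2)/(p - 8)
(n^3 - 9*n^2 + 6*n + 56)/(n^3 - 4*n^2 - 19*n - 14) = (n - 4)/(n + 1)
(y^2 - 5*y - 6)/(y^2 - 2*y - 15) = (-y^2 + 5*y + 6)/(-y^2 + 2*y + 15)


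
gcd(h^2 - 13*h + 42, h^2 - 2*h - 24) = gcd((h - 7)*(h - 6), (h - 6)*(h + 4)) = h - 6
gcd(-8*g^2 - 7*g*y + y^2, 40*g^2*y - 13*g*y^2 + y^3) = -8*g + y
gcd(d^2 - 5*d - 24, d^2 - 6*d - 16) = d - 8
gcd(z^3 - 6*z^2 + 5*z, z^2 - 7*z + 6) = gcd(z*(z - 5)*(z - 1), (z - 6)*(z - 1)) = z - 1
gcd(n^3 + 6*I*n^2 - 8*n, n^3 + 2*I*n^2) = n^2 + 2*I*n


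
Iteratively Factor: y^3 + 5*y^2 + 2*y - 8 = (y + 2)*(y^2 + 3*y - 4) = (y + 2)*(y + 4)*(y - 1)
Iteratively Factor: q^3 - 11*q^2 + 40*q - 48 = (q - 3)*(q^2 - 8*q + 16) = (q - 4)*(q - 3)*(q - 4)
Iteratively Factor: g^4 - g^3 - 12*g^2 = (g + 3)*(g^3 - 4*g^2) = g*(g + 3)*(g^2 - 4*g) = g*(g - 4)*(g + 3)*(g)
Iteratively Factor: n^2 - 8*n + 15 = (n - 5)*(n - 3)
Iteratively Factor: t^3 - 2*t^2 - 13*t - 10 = (t - 5)*(t^2 + 3*t + 2) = (t - 5)*(t + 2)*(t + 1)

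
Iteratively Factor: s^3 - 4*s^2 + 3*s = (s)*(s^2 - 4*s + 3) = s*(s - 3)*(s - 1)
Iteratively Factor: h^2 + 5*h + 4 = (h + 1)*(h + 4)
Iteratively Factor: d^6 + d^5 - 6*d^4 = (d)*(d^5 + d^4 - 6*d^3) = d*(d + 3)*(d^4 - 2*d^3) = d*(d - 2)*(d + 3)*(d^3) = d^2*(d - 2)*(d + 3)*(d^2) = d^3*(d - 2)*(d + 3)*(d)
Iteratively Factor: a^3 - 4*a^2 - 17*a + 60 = (a + 4)*(a^2 - 8*a + 15) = (a - 3)*(a + 4)*(a - 5)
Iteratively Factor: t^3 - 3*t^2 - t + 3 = (t - 3)*(t^2 - 1) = (t - 3)*(t + 1)*(t - 1)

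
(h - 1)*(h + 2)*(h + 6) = h^3 + 7*h^2 + 4*h - 12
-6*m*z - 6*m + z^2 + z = (-6*m + z)*(z + 1)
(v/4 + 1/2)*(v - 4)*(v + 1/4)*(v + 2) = v^4/4 + v^3/16 - 3*v^2 - 19*v/4 - 1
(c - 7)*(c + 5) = c^2 - 2*c - 35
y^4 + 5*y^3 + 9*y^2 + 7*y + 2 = (y + 1)^3*(y + 2)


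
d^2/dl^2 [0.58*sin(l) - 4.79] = -0.58*sin(l)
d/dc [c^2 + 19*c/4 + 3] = 2*c + 19/4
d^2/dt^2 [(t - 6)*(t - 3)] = 2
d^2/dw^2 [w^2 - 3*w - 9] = 2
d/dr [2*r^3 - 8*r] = 6*r^2 - 8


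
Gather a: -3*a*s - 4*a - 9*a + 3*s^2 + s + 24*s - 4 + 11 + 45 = a*(-3*s - 13) + 3*s^2 + 25*s + 52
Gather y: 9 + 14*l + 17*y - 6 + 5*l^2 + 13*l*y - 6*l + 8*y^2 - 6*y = 5*l^2 + 8*l + 8*y^2 + y*(13*l + 11) + 3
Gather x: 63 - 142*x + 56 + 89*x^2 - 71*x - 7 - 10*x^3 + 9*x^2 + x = -10*x^3 + 98*x^2 - 212*x + 112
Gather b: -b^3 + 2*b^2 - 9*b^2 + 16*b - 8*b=-b^3 - 7*b^2 + 8*b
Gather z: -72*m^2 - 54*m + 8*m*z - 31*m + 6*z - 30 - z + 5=-72*m^2 - 85*m + z*(8*m + 5) - 25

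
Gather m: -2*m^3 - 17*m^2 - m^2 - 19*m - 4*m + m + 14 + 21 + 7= -2*m^3 - 18*m^2 - 22*m + 42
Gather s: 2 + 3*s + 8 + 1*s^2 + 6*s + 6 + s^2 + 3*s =2*s^2 + 12*s + 16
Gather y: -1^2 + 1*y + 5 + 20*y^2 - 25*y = 20*y^2 - 24*y + 4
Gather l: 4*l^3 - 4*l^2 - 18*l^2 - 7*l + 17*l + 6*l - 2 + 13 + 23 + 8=4*l^3 - 22*l^2 + 16*l + 42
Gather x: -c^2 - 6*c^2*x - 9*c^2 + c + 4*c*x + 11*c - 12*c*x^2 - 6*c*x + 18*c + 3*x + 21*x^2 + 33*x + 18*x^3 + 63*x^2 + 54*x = -10*c^2 + 30*c + 18*x^3 + x^2*(84 - 12*c) + x*(-6*c^2 - 2*c + 90)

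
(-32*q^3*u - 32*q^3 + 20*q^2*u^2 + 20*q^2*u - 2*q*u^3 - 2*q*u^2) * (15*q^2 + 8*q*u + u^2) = -480*q^5*u - 480*q^5 + 44*q^4*u^2 + 44*q^4*u + 98*q^3*u^3 + 98*q^3*u^2 + 4*q^2*u^4 + 4*q^2*u^3 - 2*q*u^5 - 2*q*u^4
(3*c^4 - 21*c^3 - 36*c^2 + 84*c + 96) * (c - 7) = 3*c^5 - 42*c^4 + 111*c^3 + 336*c^2 - 492*c - 672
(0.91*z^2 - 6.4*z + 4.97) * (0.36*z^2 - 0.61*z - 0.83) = 0.3276*z^4 - 2.8591*z^3 + 4.9379*z^2 + 2.2803*z - 4.1251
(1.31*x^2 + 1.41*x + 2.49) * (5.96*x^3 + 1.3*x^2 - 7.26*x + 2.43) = 7.8076*x^5 + 10.1066*x^4 + 7.1628*x^3 - 3.8163*x^2 - 14.6511*x + 6.0507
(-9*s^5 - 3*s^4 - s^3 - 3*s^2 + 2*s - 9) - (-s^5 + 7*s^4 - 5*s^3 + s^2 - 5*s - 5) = -8*s^5 - 10*s^4 + 4*s^3 - 4*s^2 + 7*s - 4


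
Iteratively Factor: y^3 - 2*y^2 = (y)*(y^2 - 2*y) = y^2*(y - 2)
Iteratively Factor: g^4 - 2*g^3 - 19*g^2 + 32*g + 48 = (g - 4)*(g^3 + 2*g^2 - 11*g - 12) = (g - 4)*(g + 4)*(g^2 - 2*g - 3) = (g - 4)*(g + 1)*(g + 4)*(g - 3)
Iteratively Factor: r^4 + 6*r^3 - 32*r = (r - 2)*(r^3 + 8*r^2 + 16*r) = r*(r - 2)*(r^2 + 8*r + 16) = r*(r - 2)*(r + 4)*(r + 4)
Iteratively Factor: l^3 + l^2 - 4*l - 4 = (l - 2)*(l^2 + 3*l + 2) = (l - 2)*(l + 1)*(l + 2)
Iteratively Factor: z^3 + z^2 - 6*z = (z - 2)*(z^2 + 3*z) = z*(z - 2)*(z + 3)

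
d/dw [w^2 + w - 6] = 2*w + 1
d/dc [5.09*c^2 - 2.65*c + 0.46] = 10.18*c - 2.65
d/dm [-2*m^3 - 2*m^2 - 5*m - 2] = -6*m^2 - 4*m - 5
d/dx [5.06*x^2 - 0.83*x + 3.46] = 10.12*x - 0.83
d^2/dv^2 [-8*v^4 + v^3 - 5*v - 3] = 6*v*(1 - 16*v)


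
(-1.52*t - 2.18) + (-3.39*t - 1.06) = -4.91*t - 3.24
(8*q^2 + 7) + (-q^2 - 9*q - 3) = 7*q^2 - 9*q + 4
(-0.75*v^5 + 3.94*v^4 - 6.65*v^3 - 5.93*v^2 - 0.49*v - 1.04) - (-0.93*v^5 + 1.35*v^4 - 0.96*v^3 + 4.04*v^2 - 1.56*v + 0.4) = 0.18*v^5 + 2.59*v^4 - 5.69*v^3 - 9.97*v^2 + 1.07*v - 1.44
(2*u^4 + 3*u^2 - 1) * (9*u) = 18*u^5 + 27*u^3 - 9*u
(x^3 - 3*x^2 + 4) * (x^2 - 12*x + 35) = x^5 - 15*x^4 + 71*x^3 - 101*x^2 - 48*x + 140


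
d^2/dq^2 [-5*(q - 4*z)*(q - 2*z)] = -10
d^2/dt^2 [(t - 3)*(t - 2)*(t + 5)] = 6*t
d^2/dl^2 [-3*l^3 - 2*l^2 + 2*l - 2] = -18*l - 4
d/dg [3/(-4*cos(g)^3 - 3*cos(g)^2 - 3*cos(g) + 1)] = 9*(4*sin(g)^2 - 2*cos(g) - 5)*sin(g)/((4*cos(g) - 1)^2*(cos(g)^2 + cos(g) + 1)^2)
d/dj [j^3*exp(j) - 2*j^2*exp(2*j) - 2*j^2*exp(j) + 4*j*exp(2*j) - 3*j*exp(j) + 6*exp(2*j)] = (j^3 - 4*j^2*exp(j) + j^2 + 4*j*exp(j) - 7*j + 16*exp(j) - 3)*exp(j)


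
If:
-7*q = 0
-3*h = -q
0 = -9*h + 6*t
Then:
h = 0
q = 0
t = 0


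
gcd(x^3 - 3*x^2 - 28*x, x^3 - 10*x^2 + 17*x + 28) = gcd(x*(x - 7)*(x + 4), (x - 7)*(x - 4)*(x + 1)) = x - 7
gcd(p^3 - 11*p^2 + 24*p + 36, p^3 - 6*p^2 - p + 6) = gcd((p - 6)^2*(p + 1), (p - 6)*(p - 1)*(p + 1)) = p^2 - 5*p - 6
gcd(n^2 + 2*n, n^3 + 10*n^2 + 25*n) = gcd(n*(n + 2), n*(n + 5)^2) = n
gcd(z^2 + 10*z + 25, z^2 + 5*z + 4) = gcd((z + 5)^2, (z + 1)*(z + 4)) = 1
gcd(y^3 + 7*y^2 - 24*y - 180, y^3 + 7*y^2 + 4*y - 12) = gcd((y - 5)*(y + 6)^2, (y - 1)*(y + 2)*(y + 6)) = y + 6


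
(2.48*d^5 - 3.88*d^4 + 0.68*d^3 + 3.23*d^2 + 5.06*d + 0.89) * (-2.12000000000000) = -5.2576*d^5 + 8.2256*d^4 - 1.4416*d^3 - 6.8476*d^2 - 10.7272*d - 1.8868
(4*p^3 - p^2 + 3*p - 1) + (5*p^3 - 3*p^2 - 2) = 9*p^3 - 4*p^2 + 3*p - 3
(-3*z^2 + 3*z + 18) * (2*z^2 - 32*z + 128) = -6*z^4 + 102*z^3 - 444*z^2 - 192*z + 2304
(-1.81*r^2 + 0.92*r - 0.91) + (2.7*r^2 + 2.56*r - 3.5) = 0.89*r^2 + 3.48*r - 4.41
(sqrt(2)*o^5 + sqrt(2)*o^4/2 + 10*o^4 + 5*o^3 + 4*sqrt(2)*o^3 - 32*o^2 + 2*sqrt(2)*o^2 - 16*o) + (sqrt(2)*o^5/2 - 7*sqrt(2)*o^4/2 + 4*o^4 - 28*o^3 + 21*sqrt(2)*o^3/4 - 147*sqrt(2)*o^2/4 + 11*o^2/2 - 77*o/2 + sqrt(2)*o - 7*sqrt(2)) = 3*sqrt(2)*o^5/2 - 3*sqrt(2)*o^4 + 14*o^4 - 23*o^3 + 37*sqrt(2)*o^3/4 - 139*sqrt(2)*o^2/4 - 53*o^2/2 - 109*o/2 + sqrt(2)*o - 7*sqrt(2)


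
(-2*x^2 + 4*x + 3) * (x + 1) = -2*x^3 + 2*x^2 + 7*x + 3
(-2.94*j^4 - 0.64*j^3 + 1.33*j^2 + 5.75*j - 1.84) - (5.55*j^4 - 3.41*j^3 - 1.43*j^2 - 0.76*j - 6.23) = -8.49*j^4 + 2.77*j^3 + 2.76*j^2 + 6.51*j + 4.39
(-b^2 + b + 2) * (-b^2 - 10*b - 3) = b^4 + 9*b^3 - 9*b^2 - 23*b - 6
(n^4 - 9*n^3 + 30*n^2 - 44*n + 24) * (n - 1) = n^5 - 10*n^4 + 39*n^3 - 74*n^2 + 68*n - 24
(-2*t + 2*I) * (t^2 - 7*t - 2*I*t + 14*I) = -2*t^3 + 14*t^2 + 6*I*t^2 + 4*t - 42*I*t - 28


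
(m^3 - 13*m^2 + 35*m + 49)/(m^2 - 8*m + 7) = (m^2 - 6*m - 7)/(m - 1)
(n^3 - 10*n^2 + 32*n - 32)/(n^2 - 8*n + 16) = n - 2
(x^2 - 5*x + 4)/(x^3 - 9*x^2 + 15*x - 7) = (x - 4)/(x^2 - 8*x + 7)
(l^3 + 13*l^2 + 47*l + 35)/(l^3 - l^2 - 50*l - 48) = (l^2 + 12*l + 35)/(l^2 - 2*l - 48)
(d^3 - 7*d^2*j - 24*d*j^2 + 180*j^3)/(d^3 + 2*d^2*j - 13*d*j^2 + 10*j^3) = (d^2 - 12*d*j + 36*j^2)/(d^2 - 3*d*j + 2*j^2)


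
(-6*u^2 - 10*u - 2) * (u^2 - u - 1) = -6*u^4 - 4*u^3 + 14*u^2 + 12*u + 2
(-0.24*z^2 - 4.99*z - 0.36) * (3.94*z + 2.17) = -0.9456*z^3 - 20.1814*z^2 - 12.2467*z - 0.7812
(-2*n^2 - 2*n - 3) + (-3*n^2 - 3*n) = -5*n^2 - 5*n - 3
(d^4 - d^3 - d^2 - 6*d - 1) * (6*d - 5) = 6*d^5 - 11*d^4 - d^3 - 31*d^2 + 24*d + 5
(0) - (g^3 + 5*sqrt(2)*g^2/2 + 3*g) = -g^3 - 5*sqrt(2)*g^2/2 - 3*g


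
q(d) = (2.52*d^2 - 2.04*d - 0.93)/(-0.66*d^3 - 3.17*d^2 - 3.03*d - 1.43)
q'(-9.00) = 0.19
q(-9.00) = 0.89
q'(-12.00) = 0.07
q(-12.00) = 0.54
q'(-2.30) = 2.46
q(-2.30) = -5.34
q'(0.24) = -0.72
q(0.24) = 0.54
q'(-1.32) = 0.42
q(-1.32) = -4.29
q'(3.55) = -0.02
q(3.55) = -0.29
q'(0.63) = -0.66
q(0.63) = 0.26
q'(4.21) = -0.00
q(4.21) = -0.29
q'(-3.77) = 3307.60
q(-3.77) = 140.64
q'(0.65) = -0.64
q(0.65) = 0.24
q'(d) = (5.04*d - 2.04)/(-0.66*d^3 - 3.17*d^2 - 3.03*d - 1.43) + (1.98*d^2 + 6.34*d + 3.03)*(2.52*d^2 - 2.04*d - 0.93)/(-0.66*d^3 - 3.17*d^2 - 3.03*d - 1.43)^2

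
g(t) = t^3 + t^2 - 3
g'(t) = 3*t^2 + 2*t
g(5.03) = 149.56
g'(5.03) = 85.96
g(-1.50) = -4.12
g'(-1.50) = 3.75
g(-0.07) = -3.00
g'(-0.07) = -0.13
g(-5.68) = -153.99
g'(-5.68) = 85.43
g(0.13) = -2.98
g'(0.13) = 0.31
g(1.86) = 6.89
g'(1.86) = 14.10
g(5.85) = 231.42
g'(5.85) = 114.37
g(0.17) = -2.97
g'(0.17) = 0.43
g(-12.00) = -1587.00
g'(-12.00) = 408.00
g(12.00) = 1869.00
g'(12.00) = 456.00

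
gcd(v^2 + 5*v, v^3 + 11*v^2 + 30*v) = v^2 + 5*v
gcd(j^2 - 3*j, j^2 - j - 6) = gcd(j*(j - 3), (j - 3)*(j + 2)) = j - 3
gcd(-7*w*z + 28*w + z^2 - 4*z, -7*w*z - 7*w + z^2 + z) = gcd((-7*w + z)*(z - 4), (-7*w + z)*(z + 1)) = -7*w + z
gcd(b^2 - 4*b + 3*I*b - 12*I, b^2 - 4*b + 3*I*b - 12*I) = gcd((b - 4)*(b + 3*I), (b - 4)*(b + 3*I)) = b^2 + b*(-4 + 3*I) - 12*I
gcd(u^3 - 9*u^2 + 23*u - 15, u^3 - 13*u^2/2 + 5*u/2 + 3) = u - 1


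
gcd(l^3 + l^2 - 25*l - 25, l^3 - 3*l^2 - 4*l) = l + 1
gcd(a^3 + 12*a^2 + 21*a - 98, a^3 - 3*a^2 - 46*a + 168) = a + 7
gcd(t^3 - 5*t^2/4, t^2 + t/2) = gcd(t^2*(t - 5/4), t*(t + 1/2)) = t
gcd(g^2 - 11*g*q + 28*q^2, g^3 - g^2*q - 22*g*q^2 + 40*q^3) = -g + 4*q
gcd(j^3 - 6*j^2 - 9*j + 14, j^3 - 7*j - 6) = j + 2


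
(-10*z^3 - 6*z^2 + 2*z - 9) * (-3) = 30*z^3 + 18*z^2 - 6*z + 27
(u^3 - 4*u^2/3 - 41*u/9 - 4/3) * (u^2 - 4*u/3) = u^5 - 8*u^4/3 - 25*u^3/9 + 128*u^2/27 + 16*u/9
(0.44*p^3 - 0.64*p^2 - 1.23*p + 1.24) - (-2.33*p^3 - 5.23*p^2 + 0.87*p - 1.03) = 2.77*p^3 + 4.59*p^2 - 2.1*p + 2.27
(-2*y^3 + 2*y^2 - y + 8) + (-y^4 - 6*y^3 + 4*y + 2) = -y^4 - 8*y^3 + 2*y^2 + 3*y + 10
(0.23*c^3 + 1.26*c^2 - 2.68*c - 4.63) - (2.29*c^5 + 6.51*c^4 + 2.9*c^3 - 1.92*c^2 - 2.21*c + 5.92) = -2.29*c^5 - 6.51*c^4 - 2.67*c^3 + 3.18*c^2 - 0.47*c - 10.55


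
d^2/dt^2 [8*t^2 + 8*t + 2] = 16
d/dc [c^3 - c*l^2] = 3*c^2 - l^2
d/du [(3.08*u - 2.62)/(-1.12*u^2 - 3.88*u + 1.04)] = (3.4496*u^2 - 5.8688*u - 6.9624)/(1.2544*u^4 + 8.6912*u^3 + 12.7248*u^2 - 8.0704*u + 1.0816)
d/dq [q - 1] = 1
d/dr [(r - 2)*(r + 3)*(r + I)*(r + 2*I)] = 4*r^3 + r^2*(3 + 9*I) + r*(-16 + 6*I) - 2 - 18*I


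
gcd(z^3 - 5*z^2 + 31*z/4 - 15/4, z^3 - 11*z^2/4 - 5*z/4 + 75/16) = z^2 - 4*z + 15/4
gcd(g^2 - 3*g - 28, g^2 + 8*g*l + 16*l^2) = 1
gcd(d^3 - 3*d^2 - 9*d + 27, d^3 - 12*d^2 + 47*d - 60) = d - 3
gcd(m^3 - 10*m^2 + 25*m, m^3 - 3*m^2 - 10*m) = m^2 - 5*m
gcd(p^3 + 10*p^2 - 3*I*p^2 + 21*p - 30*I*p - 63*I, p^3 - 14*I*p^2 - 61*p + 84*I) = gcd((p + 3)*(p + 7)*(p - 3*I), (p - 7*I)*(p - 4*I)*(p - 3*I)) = p - 3*I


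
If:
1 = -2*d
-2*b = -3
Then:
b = 3/2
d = -1/2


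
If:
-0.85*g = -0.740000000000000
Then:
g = 0.87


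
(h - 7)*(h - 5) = h^2 - 12*h + 35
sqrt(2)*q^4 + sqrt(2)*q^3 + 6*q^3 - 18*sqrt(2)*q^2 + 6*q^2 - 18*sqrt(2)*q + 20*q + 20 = (q - sqrt(2))^2*(q + 5*sqrt(2))*(sqrt(2)*q + sqrt(2))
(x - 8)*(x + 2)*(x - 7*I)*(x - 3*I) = x^4 - 6*x^3 - 10*I*x^3 - 37*x^2 + 60*I*x^2 + 126*x + 160*I*x + 336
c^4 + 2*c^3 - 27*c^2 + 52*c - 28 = (c - 2)^2*(c - 1)*(c + 7)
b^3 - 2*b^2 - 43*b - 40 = (b - 8)*(b + 1)*(b + 5)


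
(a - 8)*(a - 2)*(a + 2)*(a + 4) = a^4 - 4*a^3 - 36*a^2 + 16*a + 128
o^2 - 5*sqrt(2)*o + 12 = (o - 3*sqrt(2))*(o - 2*sqrt(2))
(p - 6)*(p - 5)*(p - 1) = p^3 - 12*p^2 + 41*p - 30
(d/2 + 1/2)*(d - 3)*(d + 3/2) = d^3/2 - d^2/4 - 3*d - 9/4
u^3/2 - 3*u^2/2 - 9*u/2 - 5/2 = (u/2 + 1/2)*(u - 5)*(u + 1)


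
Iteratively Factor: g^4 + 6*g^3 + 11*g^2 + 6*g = (g)*(g^3 + 6*g^2 + 11*g + 6) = g*(g + 2)*(g^2 + 4*g + 3) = g*(g + 1)*(g + 2)*(g + 3)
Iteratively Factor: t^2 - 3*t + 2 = (t - 2)*(t - 1)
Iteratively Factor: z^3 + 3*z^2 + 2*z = (z + 2)*(z^2 + z) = (z + 1)*(z + 2)*(z)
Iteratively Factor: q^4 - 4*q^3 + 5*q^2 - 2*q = (q - 2)*(q^3 - 2*q^2 + q) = q*(q - 2)*(q^2 - 2*q + 1) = q*(q - 2)*(q - 1)*(q - 1)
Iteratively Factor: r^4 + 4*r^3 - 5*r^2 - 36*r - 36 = (r + 2)*(r^3 + 2*r^2 - 9*r - 18) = (r + 2)^2*(r^2 - 9) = (r - 3)*(r + 2)^2*(r + 3)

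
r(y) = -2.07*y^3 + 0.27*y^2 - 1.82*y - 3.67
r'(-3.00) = -59.33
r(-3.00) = 60.11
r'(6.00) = -222.14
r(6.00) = -451.99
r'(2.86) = -51.07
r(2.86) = -55.09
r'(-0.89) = -7.22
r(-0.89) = -0.38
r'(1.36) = -12.57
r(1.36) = -10.85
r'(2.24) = -31.77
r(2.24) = -29.66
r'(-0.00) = -1.82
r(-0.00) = -3.67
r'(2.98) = -55.36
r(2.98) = -61.48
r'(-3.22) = -67.95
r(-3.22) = 74.10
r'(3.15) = -61.74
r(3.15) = -71.42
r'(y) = -6.21*y^2 + 0.54*y - 1.82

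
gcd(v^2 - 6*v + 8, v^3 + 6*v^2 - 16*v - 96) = v - 4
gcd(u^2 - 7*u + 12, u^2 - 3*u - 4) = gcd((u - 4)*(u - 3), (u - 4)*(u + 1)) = u - 4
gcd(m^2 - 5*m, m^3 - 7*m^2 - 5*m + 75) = m - 5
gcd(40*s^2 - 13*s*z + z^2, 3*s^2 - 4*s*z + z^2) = 1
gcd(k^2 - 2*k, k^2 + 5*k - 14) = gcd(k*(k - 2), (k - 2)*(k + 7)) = k - 2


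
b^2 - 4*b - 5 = (b - 5)*(b + 1)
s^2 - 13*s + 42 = (s - 7)*(s - 6)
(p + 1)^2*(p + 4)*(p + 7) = p^4 + 13*p^3 + 51*p^2 + 67*p + 28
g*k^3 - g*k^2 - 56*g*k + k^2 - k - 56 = (k - 8)*(k + 7)*(g*k + 1)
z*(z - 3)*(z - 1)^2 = z^4 - 5*z^3 + 7*z^2 - 3*z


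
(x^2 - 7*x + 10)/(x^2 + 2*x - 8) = (x - 5)/(x + 4)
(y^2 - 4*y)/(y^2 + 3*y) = (y - 4)/(y + 3)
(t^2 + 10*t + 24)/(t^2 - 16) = (t + 6)/(t - 4)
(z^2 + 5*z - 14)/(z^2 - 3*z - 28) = (-z^2 - 5*z + 14)/(-z^2 + 3*z + 28)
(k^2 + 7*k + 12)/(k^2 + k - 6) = (k + 4)/(k - 2)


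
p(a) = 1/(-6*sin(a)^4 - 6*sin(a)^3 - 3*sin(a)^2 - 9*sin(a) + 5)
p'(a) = (24*sin(a)^3*cos(a) + 18*sin(a)^2*cos(a) + 6*sin(a)*cos(a) + 9*cos(a))/(-6*sin(a)^4 - 6*sin(a)^3 - 3*sin(a)^2 - 9*sin(a) + 5)^2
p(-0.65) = 0.10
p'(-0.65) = 0.05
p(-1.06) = 0.09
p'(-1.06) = 0.01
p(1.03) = -0.08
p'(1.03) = 0.15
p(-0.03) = 0.19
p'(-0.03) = 0.32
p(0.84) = -0.13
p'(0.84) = 0.38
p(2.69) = -4.65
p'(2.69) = -331.09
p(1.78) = -0.06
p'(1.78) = -0.04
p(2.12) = -0.09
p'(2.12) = -0.16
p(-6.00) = 0.48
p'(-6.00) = 2.79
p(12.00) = 0.11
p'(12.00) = 0.07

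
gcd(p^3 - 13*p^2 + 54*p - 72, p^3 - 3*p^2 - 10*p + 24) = p - 4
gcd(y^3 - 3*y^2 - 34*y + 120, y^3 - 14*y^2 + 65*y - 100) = y^2 - 9*y + 20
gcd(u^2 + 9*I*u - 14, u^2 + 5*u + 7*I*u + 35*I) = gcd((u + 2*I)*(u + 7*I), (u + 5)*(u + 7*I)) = u + 7*I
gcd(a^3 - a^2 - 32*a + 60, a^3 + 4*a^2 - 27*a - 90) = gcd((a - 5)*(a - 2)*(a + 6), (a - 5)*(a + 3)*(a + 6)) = a^2 + a - 30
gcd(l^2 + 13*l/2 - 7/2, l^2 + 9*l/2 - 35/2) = l + 7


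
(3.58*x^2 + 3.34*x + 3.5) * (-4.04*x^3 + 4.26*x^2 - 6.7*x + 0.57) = -14.4632*x^5 + 1.7572*x^4 - 23.8976*x^3 - 5.4274*x^2 - 21.5462*x + 1.995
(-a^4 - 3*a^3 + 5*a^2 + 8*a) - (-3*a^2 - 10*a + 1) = -a^4 - 3*a^3 + 8*a^2 + 18*a - 1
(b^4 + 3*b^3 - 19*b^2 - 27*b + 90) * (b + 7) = b^5 + 10*b^4 + 2*b^3 - 160*b^2 - 99*b + 630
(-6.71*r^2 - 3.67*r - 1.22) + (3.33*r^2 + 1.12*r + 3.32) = -3.38*r^2 - 2.55*r + 2.1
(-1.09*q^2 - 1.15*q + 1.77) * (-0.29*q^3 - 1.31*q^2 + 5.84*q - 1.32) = 0.3161*q^5 + 1.7614*q^4 - 5.3724*q^3 - 7.5959*q^2 + 11.8548*q - 2.3364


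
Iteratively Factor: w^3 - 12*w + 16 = (w - 2)*(w^2 + 2*w - 8) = (w - 2)*(w + 4)*(w - 2)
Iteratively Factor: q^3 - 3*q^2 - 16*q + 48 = (q - 4)*(q^2 + q - 12) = (q - 4)*(q + 4)*(q - 3)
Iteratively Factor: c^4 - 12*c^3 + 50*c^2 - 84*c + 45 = (c - 3)*(c^3 - 9*c^2 + 23*c - 15) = (c - 3)*(c - 1)*(c^2 - 8*c + 15) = (c - 5)*(c - 3)*(c - 1)*(c - 3)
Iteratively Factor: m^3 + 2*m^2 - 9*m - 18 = (m + 3)*(m^2 - m - 6) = (m + 2)*(m + 3)*(m - 3)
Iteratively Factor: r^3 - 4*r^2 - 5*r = (r)*(r^2 - 4*r - 5) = r*(r - 5)*(r + 1)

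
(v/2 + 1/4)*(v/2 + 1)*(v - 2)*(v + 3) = v^4/4 + 7*v^3/8 - 5*v^2/8 - 7*v/2 - 3/2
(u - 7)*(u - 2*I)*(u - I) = u^3 - 7*u^2 - 3*I*u^2 - 2*u + 21*I*u + 14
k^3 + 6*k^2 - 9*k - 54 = (k - 3)*(k + 3)*(k + 6)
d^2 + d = d*(d + 1)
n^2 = n^2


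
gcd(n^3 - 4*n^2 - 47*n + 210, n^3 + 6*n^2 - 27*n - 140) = n^2 + 2*n - 35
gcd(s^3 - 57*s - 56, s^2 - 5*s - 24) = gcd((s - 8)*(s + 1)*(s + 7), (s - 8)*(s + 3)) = s - 8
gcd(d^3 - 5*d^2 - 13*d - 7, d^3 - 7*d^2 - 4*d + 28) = d - 7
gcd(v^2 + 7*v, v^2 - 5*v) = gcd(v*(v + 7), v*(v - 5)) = v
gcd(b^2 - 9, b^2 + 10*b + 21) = b + 3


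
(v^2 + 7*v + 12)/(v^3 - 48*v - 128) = (v + 3)/(v^2 - 4*v - 32)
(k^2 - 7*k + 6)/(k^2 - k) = (k - 6)/k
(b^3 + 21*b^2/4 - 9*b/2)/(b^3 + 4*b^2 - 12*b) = (b - 3/4)/(b - 2)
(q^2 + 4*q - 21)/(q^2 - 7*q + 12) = (q + 7)/(q - 4)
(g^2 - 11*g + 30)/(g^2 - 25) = (g - 6)/(g + 5)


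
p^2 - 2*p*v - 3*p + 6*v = (p - 3)*(p - 2*v)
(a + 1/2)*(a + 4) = a^2 + 9*a/2 + 2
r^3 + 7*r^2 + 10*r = r*(r + 2)*(r + 5)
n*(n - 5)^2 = n^3 - 10*n^2 + 25*n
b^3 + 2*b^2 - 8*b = b*(b - 2)*(b + 4)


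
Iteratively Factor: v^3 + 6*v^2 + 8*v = (v)*(v^2 + 6*v + 8) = v*(v + 4)*(v + 2)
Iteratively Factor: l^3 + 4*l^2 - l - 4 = (l - 1)*(l^2 + 5*l + 4) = (l - 1)*(l + 1)*(l + 4)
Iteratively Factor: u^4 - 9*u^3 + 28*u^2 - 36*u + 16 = (u - 1)*(u^3 - 8*u^2 + 20*u - 16) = (u - 2)*(u - 1)*(u^2 - 6*u + 8) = (u - 2)^2*(u - 1)*(u - 4)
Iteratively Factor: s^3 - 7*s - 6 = (s - 3)*(s^2 + 3*s + 2) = (s - 3)*(s + 2)*(s + 1)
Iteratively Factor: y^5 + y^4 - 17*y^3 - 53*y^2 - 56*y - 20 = (y + 2)*(y^4 - y^3 - 15*y^2 - 23*y - 10) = (y + 1)*(y + 2)*(y^3 - 2*y^2 - 13*y - 10) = (y + 1)^2*(y + 2)*(y^2 - 3*y - 10) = (y + 1)^2*(y + 2)^2*(y - 5)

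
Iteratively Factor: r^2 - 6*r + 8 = (r - 2)*(r - 4)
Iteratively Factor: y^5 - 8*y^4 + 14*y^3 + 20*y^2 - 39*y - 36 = (y - 4)*(y^4 - 4*y^3 - 2*y^2 + 12*y + 9) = (y - 4)*(y - 3)*(y^3 - y^2 - 5*y - 3) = (y - 4)*(y - 3)*(y + 1)*(y^2 - 2*y - 3) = (y - 4)*(y - 3)^2*(y + 1)*(y + 1)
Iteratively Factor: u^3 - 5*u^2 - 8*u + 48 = (u - 4)*(u^2 - u - 12) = (u - 4)^2*(u + 3)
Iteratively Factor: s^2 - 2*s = (s)*(s - 2)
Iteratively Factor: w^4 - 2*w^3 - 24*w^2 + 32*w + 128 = (w + 2)*(w^3 - 4*w^2 - 16*w + 64) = (w + 2)*(w + 4)*(w^2 - 8*w + 16) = (w - 4)*(w + 2)*(w + 4)*(w - 4)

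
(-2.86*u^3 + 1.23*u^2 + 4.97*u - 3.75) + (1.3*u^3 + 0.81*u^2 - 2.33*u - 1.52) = -1.56*u^3 + 2.04*u^2 + 2.64*u - 5.27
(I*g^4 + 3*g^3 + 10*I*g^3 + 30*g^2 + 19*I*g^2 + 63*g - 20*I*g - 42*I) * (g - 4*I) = I*g^5 + 7*g^4 + 10*I*g^4 + 70*g^3 + 7*I*g^3 + 139*g^2 - 140*I*g^2 - 80*g - 294*I*g - 168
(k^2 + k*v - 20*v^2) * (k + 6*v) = k^3 + 7*k^2*v - 14*k*v^2 - 120*v^3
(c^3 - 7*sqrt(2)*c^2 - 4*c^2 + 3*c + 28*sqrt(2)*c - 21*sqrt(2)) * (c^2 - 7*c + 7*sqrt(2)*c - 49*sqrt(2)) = c^5 - 11*c^4 - 67*c^3 + 1057*c^2 - 3038*c + 2058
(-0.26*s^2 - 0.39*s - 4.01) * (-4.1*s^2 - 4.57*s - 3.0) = 1.066*s^4 + 2.7872*s^3 + 19.0033*s^2 + 19.4957*s + 12.03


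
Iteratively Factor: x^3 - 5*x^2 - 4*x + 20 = (x - 5)*(x^2 - 4) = (x - 5)*(x + 2)*(x - 2)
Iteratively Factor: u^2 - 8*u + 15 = (u - 3)*(u - 5)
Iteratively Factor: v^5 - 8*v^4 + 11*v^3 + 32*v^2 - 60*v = (v - 5)*(v^4 - 3*v^3 - 4*v^2 + 12*v) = (v - 5)*(v - 3)*(v^3 - 4*v) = v*(v - 5)*(v - 3)*(v^2 - 4) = v*(v - 5)*(v - 3)*(v - 2)*(v + 2)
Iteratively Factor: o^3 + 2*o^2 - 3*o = (o + 3)*(o^2 - o) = o*(o + 3)*(o - 1)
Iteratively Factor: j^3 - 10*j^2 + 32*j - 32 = (j - 2)*(j^2 - 8*j + 16) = (j - 4)*(j - 2)*(j - 4)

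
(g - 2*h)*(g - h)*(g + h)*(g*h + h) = g^4*h - 2*g^3*h^2 + g^3*h - g^2*h^3 - 2*g^2*h^2 + 2*g*h^4 - g*h^3 + 2*h^4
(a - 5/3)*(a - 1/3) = a^2 - 2*a + 5/9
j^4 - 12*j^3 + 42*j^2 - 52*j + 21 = (j - 7)*(j - 3)*(j - 1)^2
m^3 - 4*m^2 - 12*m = m*(m - 6)*(m + 2)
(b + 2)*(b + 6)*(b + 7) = b^3 + 15*b^2 + 68*b + 84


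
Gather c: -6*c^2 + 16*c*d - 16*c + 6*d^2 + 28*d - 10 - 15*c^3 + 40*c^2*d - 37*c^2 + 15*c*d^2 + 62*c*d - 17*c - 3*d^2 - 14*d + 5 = -15*c^3 + c^2*(40*d - 43) + c*(15*d^2 + 78*d - 33) + 3*d^2 + 14*d - 5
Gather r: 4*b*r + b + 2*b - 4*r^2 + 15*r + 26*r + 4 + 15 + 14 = 3*b - 4*r^2 + r*(4*b + 41) + 33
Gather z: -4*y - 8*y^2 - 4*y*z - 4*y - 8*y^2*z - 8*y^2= -16*y^2 - 8*y + z*(-8*y^2 - 4*y)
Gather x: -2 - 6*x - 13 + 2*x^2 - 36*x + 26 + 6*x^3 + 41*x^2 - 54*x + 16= 6*x^3 + 43*x^2 - 96*x + 27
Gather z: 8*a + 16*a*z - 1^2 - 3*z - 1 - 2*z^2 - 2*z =8*a - 2*z^2 + z*(16*a - 5) - 2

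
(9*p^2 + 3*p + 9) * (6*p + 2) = 54*p^3 + 36*p^2 + 60*p + 18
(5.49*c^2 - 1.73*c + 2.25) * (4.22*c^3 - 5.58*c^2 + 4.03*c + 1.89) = 23.1678*c^5 - 37.9348*c^4 + 41.2731*c^3 - 9.1508*c^2 + 5.7978*c + 4.2525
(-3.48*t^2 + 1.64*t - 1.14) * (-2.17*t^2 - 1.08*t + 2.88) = 7.5516*t^4 + 0.199600000000001*t^3 - 9.3198*t^2 + 5.9544*t - 3.2832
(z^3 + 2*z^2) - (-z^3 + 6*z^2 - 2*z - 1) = 2*z^3 - 4*z^2 + 2*z + 1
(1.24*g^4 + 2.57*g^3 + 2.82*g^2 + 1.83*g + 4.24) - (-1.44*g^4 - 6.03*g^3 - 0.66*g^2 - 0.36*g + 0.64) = 2.68*g^4 + 8.6*g^3 + 3.48*g^2 + 2.19*g + 3.6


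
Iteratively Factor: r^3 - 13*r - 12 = (r - 4)*(r^2 + 4*r + 3) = (r - 4)*(r + 3)*(r + 1)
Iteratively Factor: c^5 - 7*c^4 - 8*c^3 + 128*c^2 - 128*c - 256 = (c + 4)*(c^4 - 11*c^3 + 36*c^2 - 16*c - 64) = (c - 4)*(c + 4)*(c^3 - 7*c^2 + 8*c + 16) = (c - 4)^2*(c + 4)*(c^2 - 3*c - 4) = (c - 4)^2*(c + 1)*(c + 4)*(c - 4)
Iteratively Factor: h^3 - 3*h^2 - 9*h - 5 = (h - 5)*(h^2 + 2*h + 1) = (h - 5)*(h + 1)*(h + 1)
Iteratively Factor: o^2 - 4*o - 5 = (o + 1)*(o - 5)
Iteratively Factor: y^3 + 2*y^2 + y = (y + 1)*(y^2 + y) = y*(y + 1)*(y + 1)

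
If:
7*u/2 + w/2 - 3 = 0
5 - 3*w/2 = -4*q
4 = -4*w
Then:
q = -13/8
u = 1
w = -1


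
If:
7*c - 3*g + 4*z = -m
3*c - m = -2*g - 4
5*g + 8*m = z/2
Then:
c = -167*z/468 - 58/117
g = 101*z/234 - 112/117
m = 70/117 - 97*z/468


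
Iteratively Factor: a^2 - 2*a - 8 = (a - 4)*(a + 2)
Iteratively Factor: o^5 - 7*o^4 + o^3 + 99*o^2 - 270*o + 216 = (o + 4)*(o^4 - 11*o^3 + 45*o^2 - 81*o + 54) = (o - 3)*(o + 4)*(o^3 - 8*o^2 + 21*o - 18) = (o - 3)^2*(o + 4)*(o^2 - 5*o + 6) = (o - 3)^2*(o - 2)*(o + 4)*(o - 3)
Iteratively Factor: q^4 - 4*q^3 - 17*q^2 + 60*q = (q - 5)*(q^3 + q^2 - 12*q) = (q - 5)*(q + 4)*(q^2 - 3*q) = (q - 5)*(q - 3)*(q + 4)*(q)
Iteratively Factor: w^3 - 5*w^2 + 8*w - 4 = (w - 2)*(w^2 - 3*w + 2) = (w - 2)^2*(w - 1)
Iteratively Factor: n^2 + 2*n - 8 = (n + 4)*(n - 2)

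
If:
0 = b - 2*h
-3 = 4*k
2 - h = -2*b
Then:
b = -4/3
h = -2/3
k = -3/4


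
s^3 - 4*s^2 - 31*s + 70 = (s - 7)*(s - 2)*(s + 5)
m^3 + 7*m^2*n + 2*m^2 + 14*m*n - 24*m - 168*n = (m - 4)*(m + 6)*(m + 7*n)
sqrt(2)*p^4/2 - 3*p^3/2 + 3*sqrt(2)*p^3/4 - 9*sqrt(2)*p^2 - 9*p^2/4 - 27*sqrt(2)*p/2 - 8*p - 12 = (p + 3/2)*(p - 4*sqrt(2))*(p + 2*sqrt(2))*(sqrt(2)*p/2 + 1/2)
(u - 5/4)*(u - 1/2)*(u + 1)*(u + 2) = u^4 + 5*u^3/4 - 21*u^2/8 - 13*u/8 + 5/4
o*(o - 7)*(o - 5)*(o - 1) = o^4 - 13*o^3 + 47*o^2 - 35*o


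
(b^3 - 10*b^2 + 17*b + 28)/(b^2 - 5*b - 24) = (-b^3 + 10*b^2 - 17*b - 28)/(-b^2 + 5*b + 24)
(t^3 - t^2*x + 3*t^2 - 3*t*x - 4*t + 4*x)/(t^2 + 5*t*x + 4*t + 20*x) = (t^2 - t*x - t + x)/(t + 5*x)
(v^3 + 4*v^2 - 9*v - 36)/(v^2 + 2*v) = (v^3 + 4*v^2 - 9*v - 36)/(v*(v + 2))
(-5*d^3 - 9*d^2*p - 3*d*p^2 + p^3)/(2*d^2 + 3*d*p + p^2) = (-5*d^2 - 4*d*p + p^2)/(2*d + p)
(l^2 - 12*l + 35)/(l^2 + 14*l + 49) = (l^2 - 12*l + 35)/(l^2 + 14*l + 49)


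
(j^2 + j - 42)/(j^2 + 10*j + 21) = (j - 6)/(j + 3)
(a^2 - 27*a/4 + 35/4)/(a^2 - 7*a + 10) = (a - 7/4)/(a - 2)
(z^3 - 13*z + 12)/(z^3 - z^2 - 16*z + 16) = (z - 3)/(z - 4)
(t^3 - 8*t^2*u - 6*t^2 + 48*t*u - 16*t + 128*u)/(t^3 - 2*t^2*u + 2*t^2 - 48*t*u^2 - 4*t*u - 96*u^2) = (t - 8)/(t + 6*u)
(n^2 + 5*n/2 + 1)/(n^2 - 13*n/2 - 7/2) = (n + 2)/(n - 7)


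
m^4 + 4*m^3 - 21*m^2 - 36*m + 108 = (m - 3)*(m - 2)*(m + 3)*(m + 6)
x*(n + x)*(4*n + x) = 4*n^2*x + 5*n*x^2 + x^3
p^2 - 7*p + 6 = (p - 6)*(p - 1)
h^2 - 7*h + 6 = (h - 6)*(h - 1)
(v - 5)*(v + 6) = v^2 + v - 30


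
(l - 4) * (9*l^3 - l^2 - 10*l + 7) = 9*l^4 - 37*l^3 - 6*l^2 + 47*l - 28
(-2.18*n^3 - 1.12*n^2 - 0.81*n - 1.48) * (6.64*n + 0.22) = -14.4752*n^4 - 7.9164*n^3 - 5.6248*n^2 - 10.0054*n - 0.3256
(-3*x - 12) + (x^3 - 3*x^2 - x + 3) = x^3 - 3*x^2 - 4*x - 9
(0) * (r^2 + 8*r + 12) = 0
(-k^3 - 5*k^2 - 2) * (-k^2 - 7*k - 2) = k^5 + 12*k^4 + 37*k^3 + 12*k^2 + 14*k + 4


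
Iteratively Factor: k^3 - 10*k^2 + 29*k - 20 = (k - 4)*(k^2 - 6*k + 5) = (k - 5)*(k - 4)*(k - 1)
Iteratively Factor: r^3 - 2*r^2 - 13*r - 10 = (r + 1)*(r^2 - 3*r - 10) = (r + 1)*(r + 2)*(r - 5)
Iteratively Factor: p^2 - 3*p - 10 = (p + 2)*(p - 5)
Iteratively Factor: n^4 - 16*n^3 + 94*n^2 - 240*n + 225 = (n - 3)*(n^3 - 13*n^2 + 55*n - 75) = (n - 5)*(n - 3)*(n^2 - 8*n + 15) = (n - 5)*(n - 3)^2*(n - 5)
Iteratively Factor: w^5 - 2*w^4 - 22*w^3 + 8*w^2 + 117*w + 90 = (w + 2)*(w^4 - 4*w^3 - 14*w^2 + 36*w + 45) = (w - 5)*(w + 2)*(w^3 + w^2 - 9*w - 9) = (w - 5)*(w + 2)*(w + 3)*(w^2 - 2*w - 3) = (w - 5)*(w + 1)*(w + 2)*(w + 3)*(w - 3)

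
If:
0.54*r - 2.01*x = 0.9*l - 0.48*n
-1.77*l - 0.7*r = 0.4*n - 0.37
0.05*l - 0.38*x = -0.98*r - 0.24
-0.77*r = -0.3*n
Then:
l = 0.86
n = -1.71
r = -0.66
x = -0.97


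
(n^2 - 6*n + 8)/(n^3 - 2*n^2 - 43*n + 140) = (n - 2)/(n^2 + 2*n - 35)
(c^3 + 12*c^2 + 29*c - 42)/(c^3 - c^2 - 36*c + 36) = (c + 7)/(c - 6)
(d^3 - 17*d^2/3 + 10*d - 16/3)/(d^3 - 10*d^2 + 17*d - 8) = (3*d^2 - 14*d + 16)/(3*(d^2 - 9*d + 8))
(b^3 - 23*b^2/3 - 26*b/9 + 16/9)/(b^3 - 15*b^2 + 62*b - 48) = (b^2 + b/3 - 2/9)/(b^2 - 7*b + 6)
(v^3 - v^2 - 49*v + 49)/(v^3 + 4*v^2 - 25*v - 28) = (v^2 - 8*v + 7)/(v^2 - 3*v - 4)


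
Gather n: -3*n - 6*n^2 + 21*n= -6*n^2 + 18*n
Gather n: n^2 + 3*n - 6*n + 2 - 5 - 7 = n^2 - 3*n - 10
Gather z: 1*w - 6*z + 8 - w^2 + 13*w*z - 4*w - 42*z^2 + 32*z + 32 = -w^2 - 3*w - 42*z^2 + z*(13*w + 26) + 40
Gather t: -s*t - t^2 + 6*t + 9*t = -t^2 + t*(15 - s)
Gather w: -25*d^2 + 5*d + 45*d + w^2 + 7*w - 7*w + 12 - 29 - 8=-25*d^2 + 50*d + w^2 - 25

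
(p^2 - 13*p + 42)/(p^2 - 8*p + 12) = (p - 7)/(p - 2)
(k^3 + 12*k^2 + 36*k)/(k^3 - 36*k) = (k + 6)/(k - 6)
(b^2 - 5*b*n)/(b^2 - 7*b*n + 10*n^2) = b/(b - 2*n)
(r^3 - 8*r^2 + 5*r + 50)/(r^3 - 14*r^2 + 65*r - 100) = (r + 2)/(r - 4)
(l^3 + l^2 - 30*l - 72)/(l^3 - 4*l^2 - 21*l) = (l^2 - 2*l - 24)/(l*(l - 7))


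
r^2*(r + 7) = r^3 + 7*r^2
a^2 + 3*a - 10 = (a - 2)*(a + 5)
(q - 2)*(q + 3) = q^2 + q - 6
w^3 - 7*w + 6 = (w - 2)*(w - 1)*(w + 3)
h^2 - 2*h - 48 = (h - 8)*(h + 6)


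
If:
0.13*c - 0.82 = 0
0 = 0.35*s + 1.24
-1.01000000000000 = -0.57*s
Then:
No Solution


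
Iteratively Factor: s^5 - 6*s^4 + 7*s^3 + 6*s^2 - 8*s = (s - 2)*(s^4 - 4*s^3 - s^2 + 4*s) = (s - 2)*(s - 1)*(s^3 - 3*s^2 - 4*s) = (s - 4)*(s - 2)*(s - 1)*(s^2 + s) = (s - 4)*(s - 2)*(s - 1)*(s + 1)*(s)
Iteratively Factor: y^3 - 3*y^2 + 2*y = (y)*(y^2 - 3*y + 2) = y*(y - 2)*(y - 1)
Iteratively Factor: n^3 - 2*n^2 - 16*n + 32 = (n - 2)*(n^2 - 16) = (n - 2)*(n + 4)*(n - 4)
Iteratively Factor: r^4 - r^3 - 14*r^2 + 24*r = (r - 2)*(r^3 + r^2 - 12*r) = (r - 2)*(r + 4)*(r^2 - 3*r) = (r - 3)*(r - 2)*(r + 4)*(r)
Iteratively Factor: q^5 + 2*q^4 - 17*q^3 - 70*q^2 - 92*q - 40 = (q + 1)*(q^4 + q^3 - 18*q^2 - 52*q - 40) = (q + 1)*(q + 2)*(q^3 - q^2 - 16*q - 20) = (q - 5)*(q + 1)*(q + 2)*(q^2 + 4*q + 4) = (q - 5)*(q + 1)*(q + 2)^2*(q + 2)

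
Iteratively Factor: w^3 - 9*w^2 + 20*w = (w - 5)*(w^2 - 4*w) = (w - 5)*(w - 4)*(w)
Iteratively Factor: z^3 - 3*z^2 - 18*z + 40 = (z + 4)*(z^2 - 7*z + 10) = (z - 5)*(z + 4)*(z - 2)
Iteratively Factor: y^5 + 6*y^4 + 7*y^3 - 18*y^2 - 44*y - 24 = (y + 2)*(y^4 + 4*y^3 - y^2 - 16*y - 12) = (y + 2)^2*(y^3 + 2*y^2 - 5*y - 6) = (y - 2)*(y + 2)^2*(y^2 + 4*y + 3) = (y - 2)*(y + 2)^2*(y + 3)*(y + 1)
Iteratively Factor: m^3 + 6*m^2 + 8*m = (m + 2)*(m^2 + 4*m) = (m + 2)*(m + 4)*(m)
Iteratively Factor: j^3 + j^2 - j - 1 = (j + 1)*(j^2 - 1) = (j - 1)*(j + 1)*(j + 1)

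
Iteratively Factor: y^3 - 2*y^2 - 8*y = (y - 4)*(y^2 + 2*y) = y*(y - 4)*(y + 2)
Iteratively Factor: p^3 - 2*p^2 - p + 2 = (p + 1)*(p^2 - 3*p + 2) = (p - 2)*(p + 1)*(p - 1)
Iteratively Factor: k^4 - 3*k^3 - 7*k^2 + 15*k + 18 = (k + 1)*(k^3 - 4*k^2 - 3*k + 18) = (k + 1)*(k + 2)*(k^2 - 6*k + 9) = (k - 3)*(k + 1)*(k + 2)*(k - 3)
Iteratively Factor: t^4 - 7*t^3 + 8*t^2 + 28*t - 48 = (t - 3)*(t^3 - 4*t^2 - 4*t + 16) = (t - 3)*(t - 2)*(t^2 - 2*t - 8) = (t - 4)*(t - 3)*(t - 2)*(t + 2)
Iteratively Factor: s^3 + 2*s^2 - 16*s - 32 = (s + 4)*(s^2 - 2*s - 8) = (s - 4)*(s + 4)*(s + 2)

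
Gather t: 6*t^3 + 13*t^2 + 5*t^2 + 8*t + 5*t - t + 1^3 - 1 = 6*t^3 + 18*t^2 + 12*t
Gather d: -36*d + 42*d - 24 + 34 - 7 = 6*d + 3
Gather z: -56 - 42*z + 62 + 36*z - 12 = -6*z - 6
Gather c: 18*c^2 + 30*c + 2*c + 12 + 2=18*c^2 + 32*c + 14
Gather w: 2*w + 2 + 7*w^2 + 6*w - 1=7*w^2 + 8*w + 1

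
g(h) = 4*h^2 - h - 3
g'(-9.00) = -73.00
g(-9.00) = 330.00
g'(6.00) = 47.00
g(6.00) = 135.00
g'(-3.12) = -25.96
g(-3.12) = 39.06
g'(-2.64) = -22.12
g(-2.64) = 27.52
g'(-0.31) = -3.48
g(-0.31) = -2.31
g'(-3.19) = -26.52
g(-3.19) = 40.89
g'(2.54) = 19.32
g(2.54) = 20.27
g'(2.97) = 22.76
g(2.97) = 29.31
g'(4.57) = 35.56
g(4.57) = 75.97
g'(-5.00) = -41.00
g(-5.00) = 102.00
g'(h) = 8*h - 1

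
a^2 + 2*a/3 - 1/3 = (a - 1/3)*(a + 1)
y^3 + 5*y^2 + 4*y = y*(y + 1)*(y + 4)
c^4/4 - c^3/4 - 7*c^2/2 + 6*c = c*(c/4 + 1)*(c - 3)*(c - 2)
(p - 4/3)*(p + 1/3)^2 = p^3 - 2*p^2/3 - 7*p/9 - 4/27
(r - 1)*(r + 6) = r^2 + 5*r - 6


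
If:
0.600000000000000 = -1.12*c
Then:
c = -0.54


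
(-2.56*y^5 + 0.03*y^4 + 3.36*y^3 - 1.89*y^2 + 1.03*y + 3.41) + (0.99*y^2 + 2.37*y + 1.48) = -2.56*y^5 + 0.03*y^4 + 3.36*y^3 - 0.9*y^2 + 3.4*y + 4.89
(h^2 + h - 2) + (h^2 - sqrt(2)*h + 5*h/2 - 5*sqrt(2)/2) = 2*h^2 - sqrt(2)*h + 7*h/2 - 5*sqrt(2)/2 - 2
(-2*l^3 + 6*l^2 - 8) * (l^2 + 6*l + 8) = -2*l^5 - 6*l^4 + 20*l^3 + 40*l^2 - 48*l - 64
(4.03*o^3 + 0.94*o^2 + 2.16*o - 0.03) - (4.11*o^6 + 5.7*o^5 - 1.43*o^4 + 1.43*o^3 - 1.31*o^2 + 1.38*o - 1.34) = -4.11*o^6 - 5.7*o^5 + 1.43*o^4 + 2.6*o^3 + 2.25*o^2 + 0.78*o + 1.31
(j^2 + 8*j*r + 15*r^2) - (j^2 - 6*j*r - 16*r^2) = 14*j*r + 31*r^2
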